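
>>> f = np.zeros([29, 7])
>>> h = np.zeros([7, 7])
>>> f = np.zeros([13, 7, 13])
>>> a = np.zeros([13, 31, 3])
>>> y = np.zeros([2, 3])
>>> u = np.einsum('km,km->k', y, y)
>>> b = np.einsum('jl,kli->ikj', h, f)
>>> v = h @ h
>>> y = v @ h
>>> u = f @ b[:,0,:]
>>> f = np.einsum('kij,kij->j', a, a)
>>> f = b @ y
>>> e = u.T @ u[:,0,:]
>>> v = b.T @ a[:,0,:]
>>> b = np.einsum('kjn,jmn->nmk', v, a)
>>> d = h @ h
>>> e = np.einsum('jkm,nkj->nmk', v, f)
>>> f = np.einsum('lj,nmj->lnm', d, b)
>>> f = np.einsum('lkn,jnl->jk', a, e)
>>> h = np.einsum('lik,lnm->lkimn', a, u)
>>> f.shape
(13, 31)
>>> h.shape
(13, 3, 31, 7, 7)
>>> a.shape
(13, 31, 3)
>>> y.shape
(7, 7)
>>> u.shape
(13, 7, 7)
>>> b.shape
(3, 31, 7)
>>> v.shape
(7, 13, 3)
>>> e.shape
(13, 3, 13)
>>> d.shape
(7, 7)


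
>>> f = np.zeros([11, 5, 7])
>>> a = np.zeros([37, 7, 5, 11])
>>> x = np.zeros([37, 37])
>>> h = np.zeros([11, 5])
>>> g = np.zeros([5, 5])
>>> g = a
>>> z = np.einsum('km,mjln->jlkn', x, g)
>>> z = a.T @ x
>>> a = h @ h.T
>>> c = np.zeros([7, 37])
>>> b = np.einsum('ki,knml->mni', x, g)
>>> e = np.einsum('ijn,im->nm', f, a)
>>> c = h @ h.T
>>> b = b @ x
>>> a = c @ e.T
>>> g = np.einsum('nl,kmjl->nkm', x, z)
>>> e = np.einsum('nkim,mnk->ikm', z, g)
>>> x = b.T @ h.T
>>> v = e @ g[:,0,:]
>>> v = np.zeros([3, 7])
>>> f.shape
(11, 5, 7)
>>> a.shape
(11, 7)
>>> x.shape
(37, 7, 11)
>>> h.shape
(11, 5)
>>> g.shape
(37, 11, 5)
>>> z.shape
(11, 5, 7, 37)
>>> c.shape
(11, 11)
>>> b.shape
(5, 7, 37)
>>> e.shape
(7, 5, 37)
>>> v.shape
(3, 7)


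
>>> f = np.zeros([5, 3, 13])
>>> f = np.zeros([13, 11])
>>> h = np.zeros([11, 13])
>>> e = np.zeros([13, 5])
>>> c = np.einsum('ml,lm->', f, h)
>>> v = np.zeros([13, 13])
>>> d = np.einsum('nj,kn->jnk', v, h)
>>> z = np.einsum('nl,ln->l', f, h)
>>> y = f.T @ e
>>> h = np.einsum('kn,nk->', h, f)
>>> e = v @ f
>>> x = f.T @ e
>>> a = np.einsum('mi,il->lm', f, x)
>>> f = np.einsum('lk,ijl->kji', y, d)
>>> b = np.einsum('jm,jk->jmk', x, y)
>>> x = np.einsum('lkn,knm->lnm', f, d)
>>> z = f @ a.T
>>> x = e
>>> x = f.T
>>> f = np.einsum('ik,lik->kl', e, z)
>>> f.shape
(11, 5)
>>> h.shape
()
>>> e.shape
(13, 11)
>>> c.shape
()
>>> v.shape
(13, 13)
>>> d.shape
(13, 13, 11)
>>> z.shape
(5, 13, 11)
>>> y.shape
(11, 5)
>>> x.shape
(13, 13, 5)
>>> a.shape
(11, 13)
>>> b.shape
(11, 11, 5)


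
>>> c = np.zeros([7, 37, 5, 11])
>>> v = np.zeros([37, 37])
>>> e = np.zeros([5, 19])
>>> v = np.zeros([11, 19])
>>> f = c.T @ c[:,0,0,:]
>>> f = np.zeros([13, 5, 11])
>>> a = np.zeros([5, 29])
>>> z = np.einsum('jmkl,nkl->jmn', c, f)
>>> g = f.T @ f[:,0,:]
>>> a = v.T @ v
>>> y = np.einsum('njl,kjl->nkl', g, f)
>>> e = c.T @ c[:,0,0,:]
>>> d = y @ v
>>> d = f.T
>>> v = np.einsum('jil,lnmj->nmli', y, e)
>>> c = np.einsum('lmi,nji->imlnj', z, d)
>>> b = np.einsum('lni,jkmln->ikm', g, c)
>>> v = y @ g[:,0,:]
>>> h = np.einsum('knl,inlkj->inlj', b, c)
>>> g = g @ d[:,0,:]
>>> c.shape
(13, 37, 7, 11, 5)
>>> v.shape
(11, 13, 11)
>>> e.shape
(11, 5, 37, 11)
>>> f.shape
(13, 5, 11)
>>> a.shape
(19, 19)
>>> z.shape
(7, 37, 13)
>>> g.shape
(11, 5, 13)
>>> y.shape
(11, 13, 11)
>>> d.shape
(11, 5, 13)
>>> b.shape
(11, 37, 7)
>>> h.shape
(13, 37, 7, 5)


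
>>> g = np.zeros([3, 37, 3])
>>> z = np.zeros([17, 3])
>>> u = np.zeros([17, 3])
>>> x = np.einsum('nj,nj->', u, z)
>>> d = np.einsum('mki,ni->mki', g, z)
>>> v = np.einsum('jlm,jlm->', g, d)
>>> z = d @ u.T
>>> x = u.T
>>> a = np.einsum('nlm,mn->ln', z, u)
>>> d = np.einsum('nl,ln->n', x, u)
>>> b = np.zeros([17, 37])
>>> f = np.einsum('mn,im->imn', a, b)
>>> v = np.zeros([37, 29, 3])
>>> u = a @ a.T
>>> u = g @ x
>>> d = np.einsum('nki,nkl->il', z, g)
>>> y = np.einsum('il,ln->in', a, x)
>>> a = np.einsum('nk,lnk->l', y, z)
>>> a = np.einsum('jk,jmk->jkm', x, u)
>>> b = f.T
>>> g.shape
(3, 37, 3)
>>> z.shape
(3, 37, 17)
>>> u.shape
(3, 37, 17)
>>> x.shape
(3, 17)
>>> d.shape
(17, 3)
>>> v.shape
(37, 29, 3)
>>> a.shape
(3, 17, 37)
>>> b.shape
(3, 37, 17)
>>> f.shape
(17, 37, 3)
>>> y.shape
(37, 17)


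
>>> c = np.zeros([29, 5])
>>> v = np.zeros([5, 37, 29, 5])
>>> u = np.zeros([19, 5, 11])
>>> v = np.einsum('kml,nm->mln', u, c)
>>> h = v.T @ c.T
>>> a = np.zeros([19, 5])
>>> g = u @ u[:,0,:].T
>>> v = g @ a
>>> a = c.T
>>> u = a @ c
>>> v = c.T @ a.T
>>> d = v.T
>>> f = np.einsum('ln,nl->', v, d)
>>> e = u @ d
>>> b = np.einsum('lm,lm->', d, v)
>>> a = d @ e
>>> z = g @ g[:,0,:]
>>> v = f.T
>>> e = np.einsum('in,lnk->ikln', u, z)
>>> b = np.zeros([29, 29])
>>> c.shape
(29, 5)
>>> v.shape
()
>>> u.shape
(5, 5)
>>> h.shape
(29, 11, 29)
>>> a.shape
(5, 5)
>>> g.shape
(19, 5, 19)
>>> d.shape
(5, 5)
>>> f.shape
()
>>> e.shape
(5, 19, 19, 5)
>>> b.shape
(29, 29)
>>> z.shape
(19, 5, 19)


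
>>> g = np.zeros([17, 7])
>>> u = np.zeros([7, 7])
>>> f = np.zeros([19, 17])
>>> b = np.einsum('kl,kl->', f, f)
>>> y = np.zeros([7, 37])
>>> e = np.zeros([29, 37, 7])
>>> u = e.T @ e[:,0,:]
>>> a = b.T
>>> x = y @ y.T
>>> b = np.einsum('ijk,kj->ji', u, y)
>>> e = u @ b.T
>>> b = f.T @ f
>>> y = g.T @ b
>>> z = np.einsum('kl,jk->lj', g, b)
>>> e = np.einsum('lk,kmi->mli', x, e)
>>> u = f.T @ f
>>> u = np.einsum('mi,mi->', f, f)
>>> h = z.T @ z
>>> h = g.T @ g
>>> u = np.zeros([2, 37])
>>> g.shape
(17, 7)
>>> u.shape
(2, 37)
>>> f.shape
(19, 17)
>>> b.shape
(17, 17)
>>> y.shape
(7, 17)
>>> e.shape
(37, 7, 37)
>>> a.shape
()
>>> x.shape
(7, 7)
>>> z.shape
(7, 17)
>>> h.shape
(7, 7)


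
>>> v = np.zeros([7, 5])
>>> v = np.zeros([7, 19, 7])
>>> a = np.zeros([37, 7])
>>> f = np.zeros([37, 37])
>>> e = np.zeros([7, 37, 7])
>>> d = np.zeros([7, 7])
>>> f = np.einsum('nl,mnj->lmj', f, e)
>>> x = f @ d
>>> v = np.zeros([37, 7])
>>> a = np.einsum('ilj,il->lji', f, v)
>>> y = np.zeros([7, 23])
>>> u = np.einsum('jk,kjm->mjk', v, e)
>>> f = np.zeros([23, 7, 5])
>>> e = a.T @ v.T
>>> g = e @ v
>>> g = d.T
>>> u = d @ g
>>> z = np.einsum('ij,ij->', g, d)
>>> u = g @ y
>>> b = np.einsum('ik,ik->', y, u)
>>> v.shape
(37, 7)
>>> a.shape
(7, 7, 37)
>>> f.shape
(23, 7, 5)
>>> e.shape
(37, 7, 37)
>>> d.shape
(7, 7)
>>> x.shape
(37, 7, 7)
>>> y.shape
(7, 23)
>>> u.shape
(7, 23)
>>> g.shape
(7, 7)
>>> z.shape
()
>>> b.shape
()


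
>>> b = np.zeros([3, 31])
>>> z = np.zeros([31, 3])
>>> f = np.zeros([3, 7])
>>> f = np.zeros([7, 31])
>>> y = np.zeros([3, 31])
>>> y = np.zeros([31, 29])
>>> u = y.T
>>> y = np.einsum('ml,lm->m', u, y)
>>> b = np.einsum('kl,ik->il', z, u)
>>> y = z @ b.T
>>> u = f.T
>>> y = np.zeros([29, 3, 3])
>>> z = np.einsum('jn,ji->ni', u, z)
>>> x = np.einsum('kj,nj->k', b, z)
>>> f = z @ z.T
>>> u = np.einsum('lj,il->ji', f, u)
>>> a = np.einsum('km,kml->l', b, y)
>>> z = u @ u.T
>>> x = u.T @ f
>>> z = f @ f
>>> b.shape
(29, 3)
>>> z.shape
(7, 7)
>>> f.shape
(7, 7)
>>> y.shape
(29, 3, 3)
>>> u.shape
(7, 31)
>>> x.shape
(31, 7)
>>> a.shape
(3,)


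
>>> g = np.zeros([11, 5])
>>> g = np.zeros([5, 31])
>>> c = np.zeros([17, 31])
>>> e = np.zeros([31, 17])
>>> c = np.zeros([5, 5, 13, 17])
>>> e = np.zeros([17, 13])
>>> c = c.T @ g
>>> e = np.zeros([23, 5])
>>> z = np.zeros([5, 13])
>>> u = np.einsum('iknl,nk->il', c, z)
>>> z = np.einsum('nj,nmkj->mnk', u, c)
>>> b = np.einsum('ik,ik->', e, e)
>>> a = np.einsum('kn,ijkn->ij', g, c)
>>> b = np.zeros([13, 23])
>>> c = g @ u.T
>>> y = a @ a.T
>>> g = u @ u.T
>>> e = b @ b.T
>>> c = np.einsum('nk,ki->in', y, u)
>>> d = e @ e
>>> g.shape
(17, 17)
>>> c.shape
(31, 17)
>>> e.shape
(13, 13)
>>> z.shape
(13, 17, 5)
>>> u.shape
(17, 31)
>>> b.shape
(13, 23)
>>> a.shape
(17, 13)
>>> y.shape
(17, 17)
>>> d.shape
(13, 13)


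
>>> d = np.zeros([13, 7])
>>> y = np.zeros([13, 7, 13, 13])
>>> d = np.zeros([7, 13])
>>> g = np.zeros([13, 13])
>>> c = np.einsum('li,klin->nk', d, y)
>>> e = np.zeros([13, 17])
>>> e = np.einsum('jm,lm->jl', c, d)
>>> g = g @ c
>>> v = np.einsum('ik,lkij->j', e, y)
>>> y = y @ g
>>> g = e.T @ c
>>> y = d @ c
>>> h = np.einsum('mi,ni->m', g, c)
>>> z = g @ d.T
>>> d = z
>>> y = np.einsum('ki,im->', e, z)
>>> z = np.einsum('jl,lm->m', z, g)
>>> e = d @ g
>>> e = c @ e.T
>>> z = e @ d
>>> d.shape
(7, 7)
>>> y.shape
()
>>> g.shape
(7, 13)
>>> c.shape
(13, 13)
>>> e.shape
(13, 7)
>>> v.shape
(13,)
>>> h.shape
(7,)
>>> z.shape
(13, 7)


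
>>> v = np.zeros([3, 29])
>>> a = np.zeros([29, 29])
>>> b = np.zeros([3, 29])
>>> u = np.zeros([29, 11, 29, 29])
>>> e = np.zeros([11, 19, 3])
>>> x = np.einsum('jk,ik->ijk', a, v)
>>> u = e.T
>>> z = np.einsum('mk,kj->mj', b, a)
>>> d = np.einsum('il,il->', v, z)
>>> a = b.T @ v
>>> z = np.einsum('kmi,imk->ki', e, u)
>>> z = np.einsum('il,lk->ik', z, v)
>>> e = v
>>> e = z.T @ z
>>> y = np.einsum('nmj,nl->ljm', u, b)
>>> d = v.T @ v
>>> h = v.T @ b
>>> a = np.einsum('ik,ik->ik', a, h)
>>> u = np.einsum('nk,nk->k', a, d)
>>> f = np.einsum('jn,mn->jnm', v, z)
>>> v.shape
(3, 29)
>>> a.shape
(29, 29)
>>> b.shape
(3, 29)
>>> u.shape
(29,)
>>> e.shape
(29, 29)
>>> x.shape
(3, 29, 29)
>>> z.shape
(11, 29)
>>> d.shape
(29, 29)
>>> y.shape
(29, 11, 19)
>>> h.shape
(29, 29)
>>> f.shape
(3, 29, 11)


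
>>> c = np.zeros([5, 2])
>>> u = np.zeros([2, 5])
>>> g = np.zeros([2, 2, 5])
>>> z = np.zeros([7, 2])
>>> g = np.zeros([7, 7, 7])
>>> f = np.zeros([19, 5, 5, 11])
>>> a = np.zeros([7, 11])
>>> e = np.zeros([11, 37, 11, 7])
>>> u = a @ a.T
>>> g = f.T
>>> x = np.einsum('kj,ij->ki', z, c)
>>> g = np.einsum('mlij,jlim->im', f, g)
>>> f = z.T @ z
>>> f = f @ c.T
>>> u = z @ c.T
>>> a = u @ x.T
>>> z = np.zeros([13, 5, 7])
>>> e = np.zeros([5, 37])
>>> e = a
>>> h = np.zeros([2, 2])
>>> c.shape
(5, 2)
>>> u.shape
(7, 5)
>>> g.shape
(5, 19)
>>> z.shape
(13, 5, 7)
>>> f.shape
(2, 5)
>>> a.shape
(7, 7)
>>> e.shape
(7, 7)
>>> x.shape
(7, 5)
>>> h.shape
(2, 2)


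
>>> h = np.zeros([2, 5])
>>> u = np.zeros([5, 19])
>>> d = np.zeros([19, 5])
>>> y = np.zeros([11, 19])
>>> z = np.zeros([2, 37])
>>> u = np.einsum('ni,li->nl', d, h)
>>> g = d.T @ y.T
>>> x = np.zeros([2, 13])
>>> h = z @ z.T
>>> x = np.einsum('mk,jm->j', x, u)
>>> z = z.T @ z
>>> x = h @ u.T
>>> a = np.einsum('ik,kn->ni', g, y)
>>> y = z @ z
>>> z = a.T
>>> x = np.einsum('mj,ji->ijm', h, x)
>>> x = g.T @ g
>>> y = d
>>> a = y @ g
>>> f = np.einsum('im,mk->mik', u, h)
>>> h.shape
(2, 2)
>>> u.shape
(19, 2)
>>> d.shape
(19, 5)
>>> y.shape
(19, 5)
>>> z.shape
(5, 19)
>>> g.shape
(5, 11)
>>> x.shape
(11, 11)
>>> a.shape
(19, 11)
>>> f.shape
(2, 19, 2)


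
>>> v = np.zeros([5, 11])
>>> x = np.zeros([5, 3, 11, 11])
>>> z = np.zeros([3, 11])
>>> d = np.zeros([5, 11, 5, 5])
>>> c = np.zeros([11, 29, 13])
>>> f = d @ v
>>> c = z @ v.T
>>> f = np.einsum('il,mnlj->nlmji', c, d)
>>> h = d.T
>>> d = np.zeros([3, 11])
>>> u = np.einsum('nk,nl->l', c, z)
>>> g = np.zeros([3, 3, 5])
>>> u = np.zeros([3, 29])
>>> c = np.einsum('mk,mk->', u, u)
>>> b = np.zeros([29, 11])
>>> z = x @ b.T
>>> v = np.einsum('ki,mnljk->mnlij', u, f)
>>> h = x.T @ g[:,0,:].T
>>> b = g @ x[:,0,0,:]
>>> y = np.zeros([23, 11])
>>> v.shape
(11, 5, 5, 29, 5)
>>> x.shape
(5, 3, 11, 11)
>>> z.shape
(5, 3, 11, 29)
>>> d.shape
(3, 11)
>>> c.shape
()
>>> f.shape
(11, 5, 5, 5, 3)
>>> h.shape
(11, 11, 3, 3)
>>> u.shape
(3, 29)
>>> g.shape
(3, 3, 5)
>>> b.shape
(3, 3, 11)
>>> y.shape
(23, 11)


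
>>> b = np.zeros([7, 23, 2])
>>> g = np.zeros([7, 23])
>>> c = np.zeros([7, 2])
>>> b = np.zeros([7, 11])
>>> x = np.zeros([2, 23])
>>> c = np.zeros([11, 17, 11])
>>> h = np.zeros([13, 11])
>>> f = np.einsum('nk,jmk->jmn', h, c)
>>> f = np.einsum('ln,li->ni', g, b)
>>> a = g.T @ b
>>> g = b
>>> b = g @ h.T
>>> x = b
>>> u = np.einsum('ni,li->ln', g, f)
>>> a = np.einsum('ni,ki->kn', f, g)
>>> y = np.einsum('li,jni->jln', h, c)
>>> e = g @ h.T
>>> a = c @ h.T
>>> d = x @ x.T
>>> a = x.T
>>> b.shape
(7, 13)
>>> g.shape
(7, 11)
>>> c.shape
(11, 17, 11)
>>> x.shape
(7, 13)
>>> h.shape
(13, 11)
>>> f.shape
(23, 11)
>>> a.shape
(13, 7)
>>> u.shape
(23, 7)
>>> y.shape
(11, 13, 17)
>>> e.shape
(7, 13)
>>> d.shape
(7, 7)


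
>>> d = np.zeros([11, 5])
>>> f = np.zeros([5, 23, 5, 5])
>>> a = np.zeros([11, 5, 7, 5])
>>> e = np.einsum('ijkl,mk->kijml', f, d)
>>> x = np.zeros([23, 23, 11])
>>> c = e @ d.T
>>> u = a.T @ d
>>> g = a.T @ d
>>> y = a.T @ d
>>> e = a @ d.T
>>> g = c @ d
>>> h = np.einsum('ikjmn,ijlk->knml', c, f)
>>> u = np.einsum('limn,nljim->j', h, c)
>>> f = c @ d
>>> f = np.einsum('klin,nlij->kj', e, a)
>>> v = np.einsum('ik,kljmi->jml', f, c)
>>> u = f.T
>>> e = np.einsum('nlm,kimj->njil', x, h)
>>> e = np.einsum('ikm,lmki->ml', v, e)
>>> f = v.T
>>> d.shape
(11, 5)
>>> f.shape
(5, 11, 23)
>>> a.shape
(11, 5, 7, 5)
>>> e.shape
(5, 23)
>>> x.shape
(23, 23, 11)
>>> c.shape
(5, 5, 23, 11, 11)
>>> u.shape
(5, 11)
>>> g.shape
(5, 5, 23, 11, 5)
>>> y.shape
(5, 7, 5, 5)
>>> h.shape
(5, 11, 11, 5)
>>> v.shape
(23, 11, 5)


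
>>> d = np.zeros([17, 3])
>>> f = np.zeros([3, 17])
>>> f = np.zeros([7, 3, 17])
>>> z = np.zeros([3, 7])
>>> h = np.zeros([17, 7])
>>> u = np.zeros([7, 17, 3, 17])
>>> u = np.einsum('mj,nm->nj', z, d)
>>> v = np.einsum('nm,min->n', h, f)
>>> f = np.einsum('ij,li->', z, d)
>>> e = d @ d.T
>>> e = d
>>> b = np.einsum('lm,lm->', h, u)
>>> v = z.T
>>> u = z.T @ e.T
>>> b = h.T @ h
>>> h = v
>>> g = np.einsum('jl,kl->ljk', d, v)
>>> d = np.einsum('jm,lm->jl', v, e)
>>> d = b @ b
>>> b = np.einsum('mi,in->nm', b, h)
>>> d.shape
(7, 7)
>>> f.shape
()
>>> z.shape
(3, 7)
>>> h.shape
(7, 3)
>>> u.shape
(7, 17)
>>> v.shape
(7, 3)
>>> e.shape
(17, 3)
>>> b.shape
(3, 7)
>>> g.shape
(3, 17, 7)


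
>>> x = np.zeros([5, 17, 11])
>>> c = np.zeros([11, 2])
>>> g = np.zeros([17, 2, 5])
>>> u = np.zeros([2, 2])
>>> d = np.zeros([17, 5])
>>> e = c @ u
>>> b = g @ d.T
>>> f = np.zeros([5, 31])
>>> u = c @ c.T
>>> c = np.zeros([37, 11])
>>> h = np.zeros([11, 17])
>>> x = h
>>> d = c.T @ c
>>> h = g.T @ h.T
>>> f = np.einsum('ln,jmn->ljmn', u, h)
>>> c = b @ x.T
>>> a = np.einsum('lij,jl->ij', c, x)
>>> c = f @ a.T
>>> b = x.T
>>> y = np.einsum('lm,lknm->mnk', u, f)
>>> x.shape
(11, 17)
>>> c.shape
(11, 5, 2, 2)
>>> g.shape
(17, 2, 5)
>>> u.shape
(11, 11)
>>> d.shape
(11, 11)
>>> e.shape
(11, 2)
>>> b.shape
(17, 11)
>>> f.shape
(11, 5, 2, 11)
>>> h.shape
(5, 2, 11)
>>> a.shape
(2, 11)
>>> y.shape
(11, 2, 5)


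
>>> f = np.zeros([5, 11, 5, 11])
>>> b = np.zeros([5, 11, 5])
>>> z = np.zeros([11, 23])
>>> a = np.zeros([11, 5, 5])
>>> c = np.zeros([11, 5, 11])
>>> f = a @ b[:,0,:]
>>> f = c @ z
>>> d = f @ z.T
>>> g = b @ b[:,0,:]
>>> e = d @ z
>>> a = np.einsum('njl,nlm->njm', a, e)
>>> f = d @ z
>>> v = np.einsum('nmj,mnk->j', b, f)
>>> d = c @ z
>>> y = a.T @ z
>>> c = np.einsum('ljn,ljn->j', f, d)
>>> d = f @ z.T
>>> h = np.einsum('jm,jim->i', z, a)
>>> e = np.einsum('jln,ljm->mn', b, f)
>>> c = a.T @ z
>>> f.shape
(11, 5, 23)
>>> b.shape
(5, 11, 5)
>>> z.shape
(11, 23)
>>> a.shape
(11, 5, 23)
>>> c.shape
(23, 5, 23)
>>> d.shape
(11, 5, 11)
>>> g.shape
(5, 11, 5)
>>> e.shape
(23, 5)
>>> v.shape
(5,)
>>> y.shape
(23, 5, 23)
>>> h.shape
(5,)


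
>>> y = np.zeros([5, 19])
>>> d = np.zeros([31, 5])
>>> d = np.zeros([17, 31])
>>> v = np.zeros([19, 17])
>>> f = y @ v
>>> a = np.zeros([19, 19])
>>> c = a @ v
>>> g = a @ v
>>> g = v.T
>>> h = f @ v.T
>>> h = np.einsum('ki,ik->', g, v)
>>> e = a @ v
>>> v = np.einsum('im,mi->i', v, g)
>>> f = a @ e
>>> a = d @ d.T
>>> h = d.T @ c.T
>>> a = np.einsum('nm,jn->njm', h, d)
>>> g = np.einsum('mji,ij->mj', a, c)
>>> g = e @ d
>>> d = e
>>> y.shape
(5, 19)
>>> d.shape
(19, 17)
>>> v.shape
(19,)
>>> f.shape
(19, 17)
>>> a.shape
(31, 17, 19)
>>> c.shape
(19, 17)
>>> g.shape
(19, 31)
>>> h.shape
(31, 19)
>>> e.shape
(19, 17)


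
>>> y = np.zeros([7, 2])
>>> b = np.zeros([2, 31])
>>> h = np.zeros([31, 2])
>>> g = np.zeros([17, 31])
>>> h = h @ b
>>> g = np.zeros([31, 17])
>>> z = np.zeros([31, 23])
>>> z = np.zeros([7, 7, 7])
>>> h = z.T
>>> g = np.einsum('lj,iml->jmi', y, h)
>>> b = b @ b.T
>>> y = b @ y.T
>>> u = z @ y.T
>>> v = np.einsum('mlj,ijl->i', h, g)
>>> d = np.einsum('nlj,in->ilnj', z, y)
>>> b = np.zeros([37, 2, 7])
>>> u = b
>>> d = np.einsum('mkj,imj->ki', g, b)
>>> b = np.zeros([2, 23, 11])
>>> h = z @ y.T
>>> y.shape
(2, 7)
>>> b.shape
(2, 23, 11)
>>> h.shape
(7, 7, 2)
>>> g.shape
(2, 7, 7)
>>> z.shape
(7, 7, 7)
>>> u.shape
(37, 2, 7)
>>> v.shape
(2,)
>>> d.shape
(7, 37)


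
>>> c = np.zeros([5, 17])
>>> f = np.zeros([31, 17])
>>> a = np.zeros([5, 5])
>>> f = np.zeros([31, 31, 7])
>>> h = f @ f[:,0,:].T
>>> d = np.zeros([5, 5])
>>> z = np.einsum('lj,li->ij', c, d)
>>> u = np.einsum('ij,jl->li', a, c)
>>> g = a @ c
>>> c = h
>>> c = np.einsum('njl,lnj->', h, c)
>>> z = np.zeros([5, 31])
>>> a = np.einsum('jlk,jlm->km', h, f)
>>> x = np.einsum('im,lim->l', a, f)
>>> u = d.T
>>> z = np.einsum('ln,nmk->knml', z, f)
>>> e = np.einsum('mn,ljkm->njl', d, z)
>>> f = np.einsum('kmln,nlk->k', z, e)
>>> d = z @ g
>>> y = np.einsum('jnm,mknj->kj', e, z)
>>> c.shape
()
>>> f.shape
(7,)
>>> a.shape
(31, 7)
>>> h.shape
(31, 31, 31)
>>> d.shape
(7, 31, 31, 17)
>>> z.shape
(7, 31, 31, 5)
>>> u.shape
(5, 5)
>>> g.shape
(5, 17)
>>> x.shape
(31,)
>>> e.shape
(5, 31, 7)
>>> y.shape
(31, 5)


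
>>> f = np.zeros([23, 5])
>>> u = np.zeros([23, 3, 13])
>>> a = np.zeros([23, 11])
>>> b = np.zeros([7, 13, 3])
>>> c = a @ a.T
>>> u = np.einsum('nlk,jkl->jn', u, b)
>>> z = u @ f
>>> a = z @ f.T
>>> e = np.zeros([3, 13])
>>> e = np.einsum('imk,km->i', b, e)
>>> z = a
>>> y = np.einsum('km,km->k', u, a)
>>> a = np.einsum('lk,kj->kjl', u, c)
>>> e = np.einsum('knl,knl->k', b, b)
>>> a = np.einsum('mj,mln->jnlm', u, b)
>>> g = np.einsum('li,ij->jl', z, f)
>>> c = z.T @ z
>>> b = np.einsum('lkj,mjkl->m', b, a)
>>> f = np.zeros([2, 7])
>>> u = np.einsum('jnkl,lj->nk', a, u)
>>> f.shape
(2, 7)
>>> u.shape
(3, 13)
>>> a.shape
(23, 3, 13, 7)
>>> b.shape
(23,)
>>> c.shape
(23, 23)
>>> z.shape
(7, 23)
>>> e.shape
(7,)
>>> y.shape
(7,)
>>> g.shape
(5, 7)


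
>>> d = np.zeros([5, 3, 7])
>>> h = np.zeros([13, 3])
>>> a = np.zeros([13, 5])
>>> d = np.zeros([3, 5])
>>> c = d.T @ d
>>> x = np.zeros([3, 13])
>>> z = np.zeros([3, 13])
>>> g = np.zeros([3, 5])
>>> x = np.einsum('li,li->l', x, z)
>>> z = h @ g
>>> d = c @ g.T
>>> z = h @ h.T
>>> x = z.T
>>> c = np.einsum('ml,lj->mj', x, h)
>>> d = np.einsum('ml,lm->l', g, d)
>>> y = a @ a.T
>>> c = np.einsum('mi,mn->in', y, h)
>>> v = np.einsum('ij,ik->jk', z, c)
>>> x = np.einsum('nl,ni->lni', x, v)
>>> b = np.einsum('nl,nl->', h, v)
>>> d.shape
(5,)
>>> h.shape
(13, 3)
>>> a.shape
(13, 5)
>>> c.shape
(13, 3)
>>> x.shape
(13, 13, 3)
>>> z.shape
(13, 13)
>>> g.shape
(3, 5)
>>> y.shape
(13, 13)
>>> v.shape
(13, 3)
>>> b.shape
()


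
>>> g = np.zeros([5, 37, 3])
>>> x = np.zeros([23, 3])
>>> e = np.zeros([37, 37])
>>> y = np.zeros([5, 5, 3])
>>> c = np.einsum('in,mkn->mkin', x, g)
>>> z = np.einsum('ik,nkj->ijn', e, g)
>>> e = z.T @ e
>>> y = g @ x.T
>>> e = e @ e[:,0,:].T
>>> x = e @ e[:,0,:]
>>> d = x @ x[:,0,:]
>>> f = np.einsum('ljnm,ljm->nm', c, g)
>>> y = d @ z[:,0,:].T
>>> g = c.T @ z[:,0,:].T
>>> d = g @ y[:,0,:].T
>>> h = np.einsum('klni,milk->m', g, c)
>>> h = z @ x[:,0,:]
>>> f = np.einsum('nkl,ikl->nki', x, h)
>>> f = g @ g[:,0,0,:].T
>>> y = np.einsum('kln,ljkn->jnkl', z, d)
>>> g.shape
(3, 23, 37, 37)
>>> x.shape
(5, 3, 5)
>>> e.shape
(5, 3, 5)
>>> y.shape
(23, 5, 37, 3)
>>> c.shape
(5, 37, 23, 3)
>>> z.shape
(37, 3, 5)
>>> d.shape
(3, 23, 37, 5)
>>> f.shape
(3, 23, 37, 3)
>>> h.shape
(37, 3, 5)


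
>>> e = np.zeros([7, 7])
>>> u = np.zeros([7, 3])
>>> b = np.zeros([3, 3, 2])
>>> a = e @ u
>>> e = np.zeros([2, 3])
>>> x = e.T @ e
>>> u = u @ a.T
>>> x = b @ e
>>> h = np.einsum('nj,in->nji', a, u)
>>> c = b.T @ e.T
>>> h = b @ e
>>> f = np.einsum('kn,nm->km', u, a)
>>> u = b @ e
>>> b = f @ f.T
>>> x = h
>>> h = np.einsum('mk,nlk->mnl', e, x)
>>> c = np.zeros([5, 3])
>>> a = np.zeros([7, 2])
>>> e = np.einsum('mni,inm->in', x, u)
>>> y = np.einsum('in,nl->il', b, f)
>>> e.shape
(3, 3)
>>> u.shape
(3, 3, 3)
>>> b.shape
(7, 7)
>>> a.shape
(7, 2)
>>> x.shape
(3, 3, 3)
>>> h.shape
(2, 3, 3)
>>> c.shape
(5, 3)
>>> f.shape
(7, 3)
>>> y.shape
(7, 3)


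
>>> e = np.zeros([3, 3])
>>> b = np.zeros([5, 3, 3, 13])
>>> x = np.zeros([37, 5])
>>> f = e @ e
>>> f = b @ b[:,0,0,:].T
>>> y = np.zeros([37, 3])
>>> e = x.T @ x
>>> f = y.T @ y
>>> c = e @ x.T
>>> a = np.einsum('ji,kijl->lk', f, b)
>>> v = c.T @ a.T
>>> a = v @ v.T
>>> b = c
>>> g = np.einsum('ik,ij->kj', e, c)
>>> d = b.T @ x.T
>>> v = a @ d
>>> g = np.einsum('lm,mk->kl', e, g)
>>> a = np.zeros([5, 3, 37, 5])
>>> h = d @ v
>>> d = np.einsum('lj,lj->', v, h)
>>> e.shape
(5, 5)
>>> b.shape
(5, 37)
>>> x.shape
(37, 5)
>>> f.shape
(3, 3)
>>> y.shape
(37, 3)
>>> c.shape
(5, 37)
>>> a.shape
(5, 3, 37, 5)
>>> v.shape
(37, 37)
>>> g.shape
(37, 5)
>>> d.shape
()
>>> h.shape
(37, 37)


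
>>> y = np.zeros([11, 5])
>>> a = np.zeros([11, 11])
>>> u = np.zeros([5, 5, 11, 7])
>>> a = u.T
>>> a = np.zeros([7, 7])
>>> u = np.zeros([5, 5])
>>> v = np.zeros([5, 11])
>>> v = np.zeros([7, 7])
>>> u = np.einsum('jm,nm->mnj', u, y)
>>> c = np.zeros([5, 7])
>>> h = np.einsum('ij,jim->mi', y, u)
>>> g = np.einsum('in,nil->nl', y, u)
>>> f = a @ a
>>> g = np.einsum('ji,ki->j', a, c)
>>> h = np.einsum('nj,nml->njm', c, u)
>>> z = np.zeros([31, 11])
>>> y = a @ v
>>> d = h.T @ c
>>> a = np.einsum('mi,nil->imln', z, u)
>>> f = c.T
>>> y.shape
(7, 7)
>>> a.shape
(11, 31, 5, 5)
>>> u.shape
(5, 11, 5)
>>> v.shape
(7, 7)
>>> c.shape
(5, 7)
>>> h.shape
(5, 7, 11)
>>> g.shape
(7,)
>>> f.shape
(7, 5)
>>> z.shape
(31, 11)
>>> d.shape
(11, 7, 7)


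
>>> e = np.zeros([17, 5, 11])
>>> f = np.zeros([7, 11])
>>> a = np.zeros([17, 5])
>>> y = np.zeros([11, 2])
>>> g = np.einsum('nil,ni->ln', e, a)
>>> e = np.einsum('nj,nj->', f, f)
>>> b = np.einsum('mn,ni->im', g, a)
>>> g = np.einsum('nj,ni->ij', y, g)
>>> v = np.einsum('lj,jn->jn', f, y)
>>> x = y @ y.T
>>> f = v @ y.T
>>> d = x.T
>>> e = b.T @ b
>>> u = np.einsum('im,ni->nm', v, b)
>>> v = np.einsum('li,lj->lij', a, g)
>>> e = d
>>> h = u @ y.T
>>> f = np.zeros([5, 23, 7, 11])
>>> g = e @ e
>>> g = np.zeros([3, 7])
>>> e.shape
(11, 11)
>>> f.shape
(5, 23, 7, 11)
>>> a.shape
(17, 5)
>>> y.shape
(11, 2)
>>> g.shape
(3, 7)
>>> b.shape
(5, 11)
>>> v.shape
(17, 5, 2)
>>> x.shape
(11, 11)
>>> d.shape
(11, 11)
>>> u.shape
(5, 2)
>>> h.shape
(5, 11)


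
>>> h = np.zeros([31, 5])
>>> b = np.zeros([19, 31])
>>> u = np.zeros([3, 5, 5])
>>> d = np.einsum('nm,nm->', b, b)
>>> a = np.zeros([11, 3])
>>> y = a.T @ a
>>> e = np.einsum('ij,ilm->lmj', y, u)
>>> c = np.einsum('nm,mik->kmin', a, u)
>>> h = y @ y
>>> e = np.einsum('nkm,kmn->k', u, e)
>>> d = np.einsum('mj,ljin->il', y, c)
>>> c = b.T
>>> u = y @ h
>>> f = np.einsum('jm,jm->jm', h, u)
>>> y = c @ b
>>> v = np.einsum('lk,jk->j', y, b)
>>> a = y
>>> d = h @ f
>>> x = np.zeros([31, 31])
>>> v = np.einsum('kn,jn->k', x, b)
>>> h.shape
(3, 3)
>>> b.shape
(19, 31)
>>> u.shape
(3, 3)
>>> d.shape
(3, 3)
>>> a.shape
(31, 31)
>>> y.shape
(31, 31)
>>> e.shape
(5,)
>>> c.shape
(31, 19)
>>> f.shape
(3, 3)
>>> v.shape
(31,)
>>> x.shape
(31, 31)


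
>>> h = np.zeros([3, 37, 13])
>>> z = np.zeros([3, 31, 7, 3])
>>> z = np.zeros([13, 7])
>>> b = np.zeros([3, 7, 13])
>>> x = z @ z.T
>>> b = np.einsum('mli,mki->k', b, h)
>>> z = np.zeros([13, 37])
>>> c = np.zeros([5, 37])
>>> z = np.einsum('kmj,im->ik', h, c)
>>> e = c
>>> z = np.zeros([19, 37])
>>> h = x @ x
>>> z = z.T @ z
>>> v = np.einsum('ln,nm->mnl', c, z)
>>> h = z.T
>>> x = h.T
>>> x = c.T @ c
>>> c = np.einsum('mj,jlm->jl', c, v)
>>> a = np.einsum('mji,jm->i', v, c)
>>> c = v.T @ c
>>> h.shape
(37, 37)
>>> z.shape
(37, 37)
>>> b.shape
(37,)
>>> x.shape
(37, 37)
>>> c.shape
(5, 37, 37)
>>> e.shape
(5, 37)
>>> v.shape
(37, 37, 5)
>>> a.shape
(5,)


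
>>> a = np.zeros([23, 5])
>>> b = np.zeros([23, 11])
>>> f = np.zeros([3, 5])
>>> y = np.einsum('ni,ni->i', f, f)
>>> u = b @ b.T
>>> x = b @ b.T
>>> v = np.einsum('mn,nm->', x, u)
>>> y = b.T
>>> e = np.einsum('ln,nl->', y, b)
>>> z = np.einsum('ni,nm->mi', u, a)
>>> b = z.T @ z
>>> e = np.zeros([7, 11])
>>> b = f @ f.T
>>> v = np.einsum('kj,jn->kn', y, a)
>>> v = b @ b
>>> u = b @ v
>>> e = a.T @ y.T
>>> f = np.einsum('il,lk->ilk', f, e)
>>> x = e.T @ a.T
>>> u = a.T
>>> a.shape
(23, 5)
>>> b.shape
(3, 3)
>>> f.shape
(3, 5, 11)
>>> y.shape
(11, 23)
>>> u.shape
(5, 23)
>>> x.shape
(11, 23)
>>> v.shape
(3, 3)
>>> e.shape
(5, 11)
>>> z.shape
(5, 23)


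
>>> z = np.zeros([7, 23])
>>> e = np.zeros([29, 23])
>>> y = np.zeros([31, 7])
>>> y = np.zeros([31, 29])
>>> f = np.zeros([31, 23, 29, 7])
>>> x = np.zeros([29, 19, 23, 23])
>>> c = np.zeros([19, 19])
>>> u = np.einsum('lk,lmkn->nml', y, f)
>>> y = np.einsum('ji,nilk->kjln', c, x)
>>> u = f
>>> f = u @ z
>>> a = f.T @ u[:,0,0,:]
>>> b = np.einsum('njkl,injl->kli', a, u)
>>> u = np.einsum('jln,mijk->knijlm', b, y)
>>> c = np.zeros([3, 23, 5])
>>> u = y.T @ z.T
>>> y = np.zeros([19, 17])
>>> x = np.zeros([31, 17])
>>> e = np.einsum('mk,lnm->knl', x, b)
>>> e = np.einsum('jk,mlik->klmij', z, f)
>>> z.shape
(7, 23)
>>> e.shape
(23, 23, 31, 29, 7)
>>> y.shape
(19, 17)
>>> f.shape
(31, 23, 29, 23)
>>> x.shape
(31, 17)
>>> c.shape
(3, 23, 5)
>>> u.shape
(29, 23, 19, 7)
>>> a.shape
(23, 29, 23, 7)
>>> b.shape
(23, 7, 31)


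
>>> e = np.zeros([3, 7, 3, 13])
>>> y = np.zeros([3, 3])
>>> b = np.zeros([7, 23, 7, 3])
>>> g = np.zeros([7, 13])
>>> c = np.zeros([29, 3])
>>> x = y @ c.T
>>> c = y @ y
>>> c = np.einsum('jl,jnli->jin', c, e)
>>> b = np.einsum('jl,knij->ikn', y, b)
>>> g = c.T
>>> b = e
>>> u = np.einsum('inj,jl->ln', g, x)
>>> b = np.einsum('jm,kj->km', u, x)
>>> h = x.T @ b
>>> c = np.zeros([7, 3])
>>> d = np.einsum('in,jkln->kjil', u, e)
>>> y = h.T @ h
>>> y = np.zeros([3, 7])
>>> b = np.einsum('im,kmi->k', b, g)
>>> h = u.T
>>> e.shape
(3, 7, 3, 13)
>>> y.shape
(3, 7)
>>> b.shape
(7,)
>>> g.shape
(7, 13, 3)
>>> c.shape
(7, 3)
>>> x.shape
(3, 29)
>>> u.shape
(29, 13)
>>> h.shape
(13, 29)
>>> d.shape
(7, 3, 29, 3)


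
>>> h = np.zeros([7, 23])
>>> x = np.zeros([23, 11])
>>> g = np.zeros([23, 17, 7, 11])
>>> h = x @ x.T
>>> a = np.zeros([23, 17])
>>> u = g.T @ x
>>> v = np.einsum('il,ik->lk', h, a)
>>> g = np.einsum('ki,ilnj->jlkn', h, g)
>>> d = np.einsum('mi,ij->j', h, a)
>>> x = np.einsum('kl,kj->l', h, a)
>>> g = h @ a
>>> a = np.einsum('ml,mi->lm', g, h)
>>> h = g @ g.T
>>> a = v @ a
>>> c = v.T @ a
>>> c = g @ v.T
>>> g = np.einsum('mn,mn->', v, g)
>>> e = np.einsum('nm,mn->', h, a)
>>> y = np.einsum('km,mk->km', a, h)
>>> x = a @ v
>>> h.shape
(23, 23)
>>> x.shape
(23, 17)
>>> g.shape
()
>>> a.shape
(23, 23)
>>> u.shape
(11, 7, 17, 11)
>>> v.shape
(23, 17)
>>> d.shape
(17,)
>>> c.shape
(23, 23)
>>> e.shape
()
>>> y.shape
(23, 23)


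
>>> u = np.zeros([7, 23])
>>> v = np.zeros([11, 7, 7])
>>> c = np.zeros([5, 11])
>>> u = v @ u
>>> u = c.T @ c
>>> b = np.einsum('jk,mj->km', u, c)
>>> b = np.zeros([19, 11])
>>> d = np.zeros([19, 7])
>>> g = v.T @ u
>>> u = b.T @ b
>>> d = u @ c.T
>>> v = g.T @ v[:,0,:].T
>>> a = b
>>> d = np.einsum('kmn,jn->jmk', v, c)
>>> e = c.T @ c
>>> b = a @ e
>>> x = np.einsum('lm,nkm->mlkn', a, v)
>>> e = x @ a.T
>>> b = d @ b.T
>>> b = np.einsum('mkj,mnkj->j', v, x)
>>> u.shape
(11, 11)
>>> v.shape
(11, 7, 11)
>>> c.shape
(5, 11)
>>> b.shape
(11,)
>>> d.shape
(5, 7, 11)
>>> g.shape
(7, 7, 11)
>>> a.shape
(19, 11)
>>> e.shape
(11, 19, 7, 19)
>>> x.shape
(11, 19, 7, 11)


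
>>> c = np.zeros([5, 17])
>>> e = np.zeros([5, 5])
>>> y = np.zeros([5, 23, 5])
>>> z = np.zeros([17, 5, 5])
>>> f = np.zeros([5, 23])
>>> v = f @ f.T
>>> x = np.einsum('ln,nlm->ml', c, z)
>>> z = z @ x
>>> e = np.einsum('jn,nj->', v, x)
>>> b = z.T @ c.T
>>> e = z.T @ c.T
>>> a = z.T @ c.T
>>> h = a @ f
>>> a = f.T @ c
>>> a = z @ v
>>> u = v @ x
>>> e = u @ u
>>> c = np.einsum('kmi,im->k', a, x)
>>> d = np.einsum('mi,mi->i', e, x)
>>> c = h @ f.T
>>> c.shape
(5, 5, 5)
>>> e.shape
(5, 5)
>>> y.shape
(5, 23, 5)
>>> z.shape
(17, 5, 5)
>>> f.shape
(5, 23)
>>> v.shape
(5, 5)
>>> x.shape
(5, 5)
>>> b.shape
(5, 5, 5)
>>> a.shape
(17, 5, 5)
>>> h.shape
(5, 5, 23)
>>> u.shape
(5, 5)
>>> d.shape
(5,)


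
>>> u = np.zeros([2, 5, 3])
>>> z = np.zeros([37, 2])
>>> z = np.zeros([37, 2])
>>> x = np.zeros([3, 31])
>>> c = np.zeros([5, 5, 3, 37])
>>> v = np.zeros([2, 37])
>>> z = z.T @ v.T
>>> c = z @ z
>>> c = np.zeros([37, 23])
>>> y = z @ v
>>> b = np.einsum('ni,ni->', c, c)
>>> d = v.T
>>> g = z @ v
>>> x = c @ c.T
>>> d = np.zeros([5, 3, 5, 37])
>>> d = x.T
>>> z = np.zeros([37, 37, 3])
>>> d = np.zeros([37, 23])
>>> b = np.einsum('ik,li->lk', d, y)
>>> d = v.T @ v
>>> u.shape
(2, 5, 3)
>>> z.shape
(37, 37, 3)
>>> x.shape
(37, 37)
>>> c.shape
(37, 23)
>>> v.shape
(2, 37)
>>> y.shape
(2, 37)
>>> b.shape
(2, 23)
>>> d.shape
(37, 37)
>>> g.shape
(2, 37)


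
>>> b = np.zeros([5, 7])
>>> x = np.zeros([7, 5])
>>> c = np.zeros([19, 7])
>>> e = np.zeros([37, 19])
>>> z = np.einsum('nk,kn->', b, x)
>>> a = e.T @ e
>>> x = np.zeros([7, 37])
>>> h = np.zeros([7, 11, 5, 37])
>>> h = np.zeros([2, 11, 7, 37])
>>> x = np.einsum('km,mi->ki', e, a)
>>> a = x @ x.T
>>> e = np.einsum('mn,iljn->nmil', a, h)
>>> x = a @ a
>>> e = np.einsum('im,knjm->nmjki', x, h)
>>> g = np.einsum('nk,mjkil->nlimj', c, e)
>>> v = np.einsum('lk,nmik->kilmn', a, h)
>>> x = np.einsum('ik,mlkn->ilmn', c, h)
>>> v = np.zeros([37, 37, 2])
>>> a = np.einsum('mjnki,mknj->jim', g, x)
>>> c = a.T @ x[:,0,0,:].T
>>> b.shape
(5, 7)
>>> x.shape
(19, 11, 2, 37)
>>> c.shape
(19, 37, 19)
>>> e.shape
(11, 37, 7, 2, 37)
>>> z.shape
()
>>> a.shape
(37, 37, 19)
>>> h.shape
(2, 11, 7, 37)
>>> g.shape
(19, 37, 2, 11, 37)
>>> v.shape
(37, 37, 2)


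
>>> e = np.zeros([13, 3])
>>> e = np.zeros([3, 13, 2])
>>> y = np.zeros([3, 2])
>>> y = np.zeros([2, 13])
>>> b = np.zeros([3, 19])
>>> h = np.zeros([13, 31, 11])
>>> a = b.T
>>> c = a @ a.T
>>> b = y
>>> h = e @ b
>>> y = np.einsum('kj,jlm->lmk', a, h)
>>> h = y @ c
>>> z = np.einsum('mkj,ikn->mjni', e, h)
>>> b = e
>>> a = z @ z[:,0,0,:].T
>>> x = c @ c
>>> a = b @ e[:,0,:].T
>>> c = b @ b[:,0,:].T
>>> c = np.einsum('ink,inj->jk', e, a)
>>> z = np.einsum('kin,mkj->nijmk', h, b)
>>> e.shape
(3, 13, 2)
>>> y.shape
(13, 13, 19)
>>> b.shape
(3, 13, 2)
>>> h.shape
(13, 13, 19)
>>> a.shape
(3, 13, 3)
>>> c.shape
(3, 2)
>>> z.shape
(19, 13, 2, 3, 13)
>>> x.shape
(19, 19)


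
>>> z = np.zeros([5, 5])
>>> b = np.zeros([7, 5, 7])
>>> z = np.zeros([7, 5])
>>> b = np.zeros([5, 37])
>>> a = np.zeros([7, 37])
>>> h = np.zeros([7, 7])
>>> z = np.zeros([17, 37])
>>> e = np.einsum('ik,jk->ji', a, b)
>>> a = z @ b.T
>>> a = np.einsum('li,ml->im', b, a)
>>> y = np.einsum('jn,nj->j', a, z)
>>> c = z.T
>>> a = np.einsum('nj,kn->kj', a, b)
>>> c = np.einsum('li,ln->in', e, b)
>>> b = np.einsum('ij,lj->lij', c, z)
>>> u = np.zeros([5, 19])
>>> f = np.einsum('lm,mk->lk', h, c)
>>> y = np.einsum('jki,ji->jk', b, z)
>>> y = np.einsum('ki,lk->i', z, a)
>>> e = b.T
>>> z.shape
(17, 37)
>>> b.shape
(17, 7, 37)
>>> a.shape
(5, 17)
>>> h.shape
(7, 7)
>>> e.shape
(37, 7, 17)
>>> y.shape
(37,)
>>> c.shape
(7, 37)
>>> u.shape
(5, 19)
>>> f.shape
(7, 37)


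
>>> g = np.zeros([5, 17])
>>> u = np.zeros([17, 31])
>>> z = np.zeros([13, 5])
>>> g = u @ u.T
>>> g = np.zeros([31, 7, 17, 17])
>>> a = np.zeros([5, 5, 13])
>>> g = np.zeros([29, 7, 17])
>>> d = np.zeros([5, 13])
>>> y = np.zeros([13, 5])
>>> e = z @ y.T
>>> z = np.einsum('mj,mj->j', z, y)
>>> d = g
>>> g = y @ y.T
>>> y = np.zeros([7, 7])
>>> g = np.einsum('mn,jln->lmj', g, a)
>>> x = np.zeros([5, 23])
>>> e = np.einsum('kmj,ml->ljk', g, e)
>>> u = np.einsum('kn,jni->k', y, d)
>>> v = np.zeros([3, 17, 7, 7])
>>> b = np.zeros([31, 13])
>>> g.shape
(5, 13, 5)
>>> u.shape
(7,)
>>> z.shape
(5,)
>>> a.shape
(5, 5, 13)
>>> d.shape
(29, 7, 17)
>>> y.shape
(7, 7)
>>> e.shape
(13, 5, 5)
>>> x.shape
(5, 23)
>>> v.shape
(3, 17, 7, 7)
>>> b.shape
(31, 13)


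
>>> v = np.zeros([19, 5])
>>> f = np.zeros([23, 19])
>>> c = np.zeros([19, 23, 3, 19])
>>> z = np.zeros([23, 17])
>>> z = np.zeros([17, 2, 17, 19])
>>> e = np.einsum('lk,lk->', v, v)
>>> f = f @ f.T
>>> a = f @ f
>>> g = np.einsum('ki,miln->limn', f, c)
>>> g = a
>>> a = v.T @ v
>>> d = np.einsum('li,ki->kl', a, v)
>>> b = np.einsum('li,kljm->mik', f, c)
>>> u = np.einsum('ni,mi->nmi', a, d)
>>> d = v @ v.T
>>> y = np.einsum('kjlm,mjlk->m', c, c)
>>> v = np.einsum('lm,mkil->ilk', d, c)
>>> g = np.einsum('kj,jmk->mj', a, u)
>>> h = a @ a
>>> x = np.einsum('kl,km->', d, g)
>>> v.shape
(3, 19, 23)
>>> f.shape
(23, 23)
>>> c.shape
(19, 23, 3, 19)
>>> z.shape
(17, 2, 17, 19)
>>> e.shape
()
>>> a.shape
(5, 5)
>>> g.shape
(19, 5)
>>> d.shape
(19, 19)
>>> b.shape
(19, 23, 19)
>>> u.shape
(5, 19, 5)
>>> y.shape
(19,)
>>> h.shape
(5, 5)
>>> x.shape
()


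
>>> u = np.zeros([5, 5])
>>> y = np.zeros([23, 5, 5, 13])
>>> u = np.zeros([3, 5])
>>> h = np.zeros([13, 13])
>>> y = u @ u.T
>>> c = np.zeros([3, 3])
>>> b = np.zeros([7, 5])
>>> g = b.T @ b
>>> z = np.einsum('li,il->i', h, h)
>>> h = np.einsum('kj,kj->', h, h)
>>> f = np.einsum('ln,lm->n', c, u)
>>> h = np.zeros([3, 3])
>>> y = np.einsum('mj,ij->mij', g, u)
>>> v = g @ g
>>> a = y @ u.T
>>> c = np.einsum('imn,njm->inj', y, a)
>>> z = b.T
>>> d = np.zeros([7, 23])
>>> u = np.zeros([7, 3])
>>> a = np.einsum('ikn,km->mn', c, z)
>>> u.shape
(7, 3)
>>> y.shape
(5, 3, 5)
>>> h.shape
(3, 3)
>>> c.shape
(5, 5, 3)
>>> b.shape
(7, 5)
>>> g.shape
(5, 5)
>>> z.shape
(5, 7)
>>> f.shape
(3,)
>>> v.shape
(5, 5)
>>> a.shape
(7, 3)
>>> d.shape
(7, 23)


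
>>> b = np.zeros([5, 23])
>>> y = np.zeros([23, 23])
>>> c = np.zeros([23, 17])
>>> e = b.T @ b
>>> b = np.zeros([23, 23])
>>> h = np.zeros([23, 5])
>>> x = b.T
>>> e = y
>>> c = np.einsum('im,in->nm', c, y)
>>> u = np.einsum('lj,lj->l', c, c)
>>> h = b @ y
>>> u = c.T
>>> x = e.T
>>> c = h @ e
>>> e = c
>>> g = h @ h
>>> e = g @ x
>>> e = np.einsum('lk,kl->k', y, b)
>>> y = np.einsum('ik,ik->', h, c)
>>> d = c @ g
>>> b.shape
(23, 23)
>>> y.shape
()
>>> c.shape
(23, 23)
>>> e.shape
(23,)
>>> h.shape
(23, 23)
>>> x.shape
(23, 23)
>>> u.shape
(17, 23)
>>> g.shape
(23, 23)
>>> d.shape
(23, 23)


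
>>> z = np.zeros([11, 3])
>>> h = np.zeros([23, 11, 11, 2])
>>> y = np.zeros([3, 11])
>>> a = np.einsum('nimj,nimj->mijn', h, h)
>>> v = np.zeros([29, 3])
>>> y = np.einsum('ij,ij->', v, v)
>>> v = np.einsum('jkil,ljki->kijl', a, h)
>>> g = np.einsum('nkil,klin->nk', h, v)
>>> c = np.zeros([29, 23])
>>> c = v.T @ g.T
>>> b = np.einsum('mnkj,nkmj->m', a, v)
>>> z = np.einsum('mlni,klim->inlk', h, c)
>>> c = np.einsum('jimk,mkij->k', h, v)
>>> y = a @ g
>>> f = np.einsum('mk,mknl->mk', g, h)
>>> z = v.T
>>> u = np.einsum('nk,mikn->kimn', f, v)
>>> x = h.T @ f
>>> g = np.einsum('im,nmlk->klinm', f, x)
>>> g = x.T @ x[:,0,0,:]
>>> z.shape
(23, 11, 2, 11)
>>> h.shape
(23, 11, 11, 2)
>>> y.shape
(11, 11, 2, 11)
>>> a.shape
(11, 11, 2, 23)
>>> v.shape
(11, 2, 11, 23)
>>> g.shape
(11, 11, 11, 11)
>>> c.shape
(2,)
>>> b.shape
(11,)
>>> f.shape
(23, 11)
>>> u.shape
(11, 2, 11, 23)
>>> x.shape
(2, 11, 11, 11)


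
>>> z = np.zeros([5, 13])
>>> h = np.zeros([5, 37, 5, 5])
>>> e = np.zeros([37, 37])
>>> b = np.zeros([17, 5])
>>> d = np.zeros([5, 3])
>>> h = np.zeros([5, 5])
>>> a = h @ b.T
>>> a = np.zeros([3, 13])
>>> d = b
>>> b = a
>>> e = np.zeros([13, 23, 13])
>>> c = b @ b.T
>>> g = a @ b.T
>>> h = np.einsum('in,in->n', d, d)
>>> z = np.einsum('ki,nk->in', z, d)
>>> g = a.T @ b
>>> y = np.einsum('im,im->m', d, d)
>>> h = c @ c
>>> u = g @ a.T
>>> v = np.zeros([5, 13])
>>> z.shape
(13, 17)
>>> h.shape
(3, 3)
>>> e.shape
(13, 23, 13)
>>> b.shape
(3, 13)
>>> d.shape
(17, 5)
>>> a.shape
(3, 13)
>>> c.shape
(3, 3)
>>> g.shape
(13, 13)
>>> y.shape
(5,)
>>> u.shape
(13, 3)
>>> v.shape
(5, 13)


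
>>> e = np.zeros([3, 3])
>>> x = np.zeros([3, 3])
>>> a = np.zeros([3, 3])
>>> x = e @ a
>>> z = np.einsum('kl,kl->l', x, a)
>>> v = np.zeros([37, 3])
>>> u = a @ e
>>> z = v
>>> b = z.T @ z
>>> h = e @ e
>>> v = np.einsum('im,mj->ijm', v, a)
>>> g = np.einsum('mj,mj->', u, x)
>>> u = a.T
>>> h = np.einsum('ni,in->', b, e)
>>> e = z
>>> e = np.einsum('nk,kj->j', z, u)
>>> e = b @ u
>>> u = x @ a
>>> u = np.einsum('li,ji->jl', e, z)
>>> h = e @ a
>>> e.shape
(3, 3)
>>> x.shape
(3, 3)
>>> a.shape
(3, 3)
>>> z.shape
(37, 3)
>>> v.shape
(37, 3, 3)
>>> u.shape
(37, 3)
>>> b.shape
(3, 3)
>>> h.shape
(3, 3)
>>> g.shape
()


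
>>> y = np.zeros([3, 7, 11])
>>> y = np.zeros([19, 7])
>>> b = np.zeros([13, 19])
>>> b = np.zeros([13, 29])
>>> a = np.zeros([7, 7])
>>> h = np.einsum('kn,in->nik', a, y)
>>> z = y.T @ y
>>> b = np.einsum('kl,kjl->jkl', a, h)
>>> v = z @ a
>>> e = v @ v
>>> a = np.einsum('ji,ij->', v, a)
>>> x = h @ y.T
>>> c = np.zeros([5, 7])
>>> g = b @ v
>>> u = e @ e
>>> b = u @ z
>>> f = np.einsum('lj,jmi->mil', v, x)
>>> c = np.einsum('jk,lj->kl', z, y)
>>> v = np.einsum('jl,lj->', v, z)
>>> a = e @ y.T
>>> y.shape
(19, 7)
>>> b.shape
(7, 7)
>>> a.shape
(7, 19)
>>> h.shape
(7, 19, 7)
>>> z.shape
(7, 7)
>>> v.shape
()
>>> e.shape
(7, 7)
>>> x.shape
(7, 19, 19)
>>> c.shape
(7, 19)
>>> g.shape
(19, 7, 7)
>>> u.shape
(7, 7)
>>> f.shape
(19, 19, 7)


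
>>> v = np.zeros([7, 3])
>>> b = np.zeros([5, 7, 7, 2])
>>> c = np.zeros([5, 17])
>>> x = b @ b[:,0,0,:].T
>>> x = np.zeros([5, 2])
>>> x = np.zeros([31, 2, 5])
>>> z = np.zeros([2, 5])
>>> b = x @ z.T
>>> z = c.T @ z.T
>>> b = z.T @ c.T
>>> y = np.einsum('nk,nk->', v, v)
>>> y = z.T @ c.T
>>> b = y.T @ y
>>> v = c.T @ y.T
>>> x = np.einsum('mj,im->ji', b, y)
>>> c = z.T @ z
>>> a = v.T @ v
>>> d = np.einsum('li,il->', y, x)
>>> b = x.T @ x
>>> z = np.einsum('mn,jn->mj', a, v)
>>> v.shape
(17, 2)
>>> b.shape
(2, 2)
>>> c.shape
(2, 2)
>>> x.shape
(5, 2)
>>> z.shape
(2, 17)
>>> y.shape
(2, 5)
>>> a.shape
(2, 2)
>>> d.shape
()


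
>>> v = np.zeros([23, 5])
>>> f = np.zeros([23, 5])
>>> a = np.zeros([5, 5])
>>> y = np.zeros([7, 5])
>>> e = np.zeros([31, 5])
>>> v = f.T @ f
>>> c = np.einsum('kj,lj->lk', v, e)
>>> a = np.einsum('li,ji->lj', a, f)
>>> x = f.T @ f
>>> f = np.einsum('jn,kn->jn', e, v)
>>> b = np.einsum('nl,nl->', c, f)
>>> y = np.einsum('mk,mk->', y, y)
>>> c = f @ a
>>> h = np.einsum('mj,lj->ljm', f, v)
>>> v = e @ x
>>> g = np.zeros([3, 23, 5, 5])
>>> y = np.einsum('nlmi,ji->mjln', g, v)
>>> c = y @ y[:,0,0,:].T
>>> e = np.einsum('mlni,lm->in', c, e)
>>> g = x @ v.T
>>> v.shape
(31, 5)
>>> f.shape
(31, 5)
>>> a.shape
(5, 23)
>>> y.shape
(5, 31, 23, 3)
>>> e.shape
(5, 23)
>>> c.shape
(5, 31, 23, 5)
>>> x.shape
(5, 5)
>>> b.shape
()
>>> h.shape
(5, 5, 31)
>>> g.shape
(5, 31)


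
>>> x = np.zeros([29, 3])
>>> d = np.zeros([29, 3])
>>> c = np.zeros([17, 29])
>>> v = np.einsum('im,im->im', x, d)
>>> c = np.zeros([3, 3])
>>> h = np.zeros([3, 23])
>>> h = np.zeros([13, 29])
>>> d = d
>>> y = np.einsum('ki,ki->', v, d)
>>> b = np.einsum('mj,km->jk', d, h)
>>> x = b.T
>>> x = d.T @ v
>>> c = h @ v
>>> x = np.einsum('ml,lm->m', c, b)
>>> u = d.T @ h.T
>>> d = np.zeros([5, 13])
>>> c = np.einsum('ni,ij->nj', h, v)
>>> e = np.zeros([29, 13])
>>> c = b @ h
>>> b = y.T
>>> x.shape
(13,)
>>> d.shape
(5, 13)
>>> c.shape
(3, 29)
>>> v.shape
(29, 3)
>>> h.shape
(13, 29)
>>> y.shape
()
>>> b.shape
()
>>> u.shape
(3, 13)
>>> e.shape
(29, 13)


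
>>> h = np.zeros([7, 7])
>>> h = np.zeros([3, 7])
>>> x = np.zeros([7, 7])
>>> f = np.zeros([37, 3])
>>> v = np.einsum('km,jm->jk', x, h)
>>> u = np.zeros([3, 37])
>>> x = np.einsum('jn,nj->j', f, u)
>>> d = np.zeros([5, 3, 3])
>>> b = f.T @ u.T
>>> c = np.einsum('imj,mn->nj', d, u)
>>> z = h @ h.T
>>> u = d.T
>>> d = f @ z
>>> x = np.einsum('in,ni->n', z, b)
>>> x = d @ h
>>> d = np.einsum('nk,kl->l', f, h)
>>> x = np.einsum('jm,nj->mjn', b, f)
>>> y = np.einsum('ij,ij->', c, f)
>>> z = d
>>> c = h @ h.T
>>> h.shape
(3, 7)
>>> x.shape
(3, 3, 37)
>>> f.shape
(37, 3)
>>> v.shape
(3, 7)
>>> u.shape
(3, 3, 5)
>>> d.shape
(7,)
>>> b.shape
(3, 3)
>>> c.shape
(3, 3)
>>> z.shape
(7,)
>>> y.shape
()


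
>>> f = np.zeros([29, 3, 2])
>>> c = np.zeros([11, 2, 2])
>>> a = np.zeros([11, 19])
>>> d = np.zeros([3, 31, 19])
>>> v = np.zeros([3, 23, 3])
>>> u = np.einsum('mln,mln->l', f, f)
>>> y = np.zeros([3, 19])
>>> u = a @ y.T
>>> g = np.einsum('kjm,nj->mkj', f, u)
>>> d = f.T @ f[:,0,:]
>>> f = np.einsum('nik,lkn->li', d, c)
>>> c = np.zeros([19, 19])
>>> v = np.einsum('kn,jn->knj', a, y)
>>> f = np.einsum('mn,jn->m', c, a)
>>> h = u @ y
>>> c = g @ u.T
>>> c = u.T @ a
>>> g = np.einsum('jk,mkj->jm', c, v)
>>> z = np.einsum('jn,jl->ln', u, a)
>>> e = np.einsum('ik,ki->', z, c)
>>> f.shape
(19,)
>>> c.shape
(3, 19)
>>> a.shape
(11, 19)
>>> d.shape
(2, 3, 2)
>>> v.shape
(11, 19, 3)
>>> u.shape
(11, 3)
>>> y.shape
(3, 19)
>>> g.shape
(3, 11)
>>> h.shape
(11, 19)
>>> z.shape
(19, 3)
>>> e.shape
()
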